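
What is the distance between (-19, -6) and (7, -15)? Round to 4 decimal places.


d = sqrt((7--19)^2 + (-15--6)^2) = 27.5136

27.5136


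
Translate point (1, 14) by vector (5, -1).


Translation: (x+dx, y+dy) = (1+5, 14+-1) = (6, 13)

(6, 13)


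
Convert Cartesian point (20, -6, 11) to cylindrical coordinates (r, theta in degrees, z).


r = sqrt(20^2 + (-6)^2) = 20.8806
theta = atan2(-6, 20) = 343.3008 deg
z = 11

r = 20.8806, theta = 343.3008 deg, z = 11


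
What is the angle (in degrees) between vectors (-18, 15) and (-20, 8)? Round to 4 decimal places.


dot = -18*-20 + 15*8 = 480
|u| = 23.4307, |v| = 21.5407
cos(angle) = 0.951
angle = 18.0042 degrees

18.0042 degrees


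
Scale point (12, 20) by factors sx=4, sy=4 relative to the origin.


Scaling: (x*sx, y*sy) = (12*4, 20*4) = (48, 80)

(48, 80)


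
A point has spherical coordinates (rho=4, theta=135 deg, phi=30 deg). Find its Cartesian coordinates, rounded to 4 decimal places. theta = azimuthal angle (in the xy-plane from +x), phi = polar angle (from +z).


x = 4 * sin(30) * cos(135) = -1.4142
y = 4 * sin(30) * sin(135) = 1.4142
z = 4 * cos(30) = 3.4641

(-1.4142, 1.4142, 3.4641)


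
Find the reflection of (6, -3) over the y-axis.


Reflection across y-axis: (x, y) -> (-x, y)
(6, -3) -> (-6, -3)

(-6, -3)


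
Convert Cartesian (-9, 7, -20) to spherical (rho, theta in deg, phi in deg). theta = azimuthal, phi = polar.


rho = sqrt((-9)^2 + 7^2 + (-20)^2) = 23.0217
theta = atan2(7, -9) = 142.125 deg
phi = acos(-20/23.0217) = 150.3131 deg

rho = 23.0217, theta = 142.125 deg, phi = 150.3131 deg


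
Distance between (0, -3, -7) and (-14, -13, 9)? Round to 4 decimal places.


d = sqrt((-14-0)^2 + (-13--3)^2 + (9--7)^2) = 23.4947

23.4947


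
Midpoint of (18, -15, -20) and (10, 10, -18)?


Midpoint = ((18+10)/2, (-15+10)/2, (-20+-18)/2) = (14, -2.5, -19)

(14, -2.5, -19)


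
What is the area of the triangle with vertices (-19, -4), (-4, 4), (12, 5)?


Area = |x1(y2-y3) + x2(y3-y1) + x3(y1-y2)| / 2
= |-19*(4-5) + -4*(5--4) + 12*(-4-4)| / 2
= 56.5

56.5


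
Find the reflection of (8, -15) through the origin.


Reflection through origin: (x, y) -> (-x, -y)
(8, -15) -> (-8, 15)

(-8, 15)


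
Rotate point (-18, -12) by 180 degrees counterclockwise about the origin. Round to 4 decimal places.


x' = -18*cos(180) - -12*sin(180) = 18
y' = -18*sin(180) + -12*cos(180) = 12

(18, 12)


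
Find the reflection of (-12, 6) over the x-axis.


Reflection across x-axis: (x, y) -> (x, -y)
(-12, 6) -> (-12, -6)

(-12, -6)


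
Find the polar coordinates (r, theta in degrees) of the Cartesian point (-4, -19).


r = sqrt((-4)^2 + (-19)^2) = 19.4165
theta = atan2(-19, -4) = 258.1113 degrees

r = 19.4165, theta = 258.1113 degrees


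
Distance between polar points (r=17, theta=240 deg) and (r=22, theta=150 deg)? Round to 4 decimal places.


d = sqrt(r1^2 + r2^2 - 2*r1*r2*cos(t2-t1))
d = sqrt(17^2 + 22^2 - 2*17*22*cos(150-240)) = 27.8029

27.8029


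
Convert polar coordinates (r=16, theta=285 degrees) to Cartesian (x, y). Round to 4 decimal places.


x = 16 * cos(285) = 4.1411
y = 16 * sin(285) = -15.4548

(4.1411, -15.4548)


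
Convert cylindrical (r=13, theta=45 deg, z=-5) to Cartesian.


x = 13 * cos(45) = 9.1924
y = 13 * sin(45) = 9.1924
z = -5

(9.1924, 9.1924, -5)


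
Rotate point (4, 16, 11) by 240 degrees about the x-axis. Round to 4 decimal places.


x' = 4
y' = 16*cos(240) - 11*sin(240) = 1.5263
z' = 16*sin(240) + 11*cos(240) = -19.3564

(4, 1.5263, -19.3564)


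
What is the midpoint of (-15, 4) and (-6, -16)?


Midpoint = ((-15+-6)/2, (4+-16)/2) = (-10.5, -6)

(-10.5, -6)


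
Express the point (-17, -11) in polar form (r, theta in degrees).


r = sqrt((-17)^2 + (-11)^2) = 20.2485
theta = atan2(-11, -17) = 212.9052 degrees

r = 20.2485, theta = 212.9052 degrees


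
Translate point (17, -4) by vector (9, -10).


Translation: (x+dx, y+dy) = (17+9, -4+-10) = (26, -14)

(26, -14)


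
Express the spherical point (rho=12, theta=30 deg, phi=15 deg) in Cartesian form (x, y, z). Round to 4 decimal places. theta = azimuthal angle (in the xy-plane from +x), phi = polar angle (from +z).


x = 12 * sin(15) * cos(30) = 2.6897
y = 12 * sin(15) * sin(30) = 1.5529
z = 12 * cos(15) = 11.5911

(2.6897, 1.5529, 11.5911)


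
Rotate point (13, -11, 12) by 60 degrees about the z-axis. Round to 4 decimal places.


x' = 13*cos(60) - -11*sin(60) = 16.0263
y' = 13*sin(60) + -11*cos(60) = 5.7583
z' = 12

(16.0263, 5.7583, 12)


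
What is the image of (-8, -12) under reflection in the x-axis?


Reflection across x-axis: (x, y) -> (x, -y)
(-8, -12) -> (-8, 12)

(-8, 12)


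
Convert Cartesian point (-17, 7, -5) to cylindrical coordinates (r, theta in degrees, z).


r = sqrt((-17)^2 + 7^2) = 18.3848
theta = atan2(7, -17) = 157.6199 deg
z = -5

r = 18.3848, theta = 157.6199 deg, z = -5


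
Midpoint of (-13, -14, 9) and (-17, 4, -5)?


Midpoint = ((-13+-17)/2, (-14+4)/2, (9+-5)/2) = (-15, -5, 2)

(-15, -5, 2)


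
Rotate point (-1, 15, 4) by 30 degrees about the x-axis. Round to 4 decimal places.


x' = -1
y' = 15*cos(30) - 4*sin(30) = 10.9904
z' = 15*sin(30) + 4*cos(30) = 10.9641

(-1, 10.9904, 10.9641)


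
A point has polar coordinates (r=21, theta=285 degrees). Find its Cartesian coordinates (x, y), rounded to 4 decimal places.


x = 21 * cos(285) = 5.4352
y = 21 * sin(285) = -20.2844

(5.4352, -20.2844)


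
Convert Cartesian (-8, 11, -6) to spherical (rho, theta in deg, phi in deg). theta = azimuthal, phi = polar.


rho = sqrt((-8)^2 + 11^2 + (-6)^2) = 14.8661
theta = atan2(11, -8) = 126.0274 deg
phi = acos(-6/14.8661) = 113.8037 deg

rho = 14.8661, theta = 126.0274 deg, phi = 113.8037 deg


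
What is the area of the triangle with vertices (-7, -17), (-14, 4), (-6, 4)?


Area = |x1(y2-y3) + x2(y3-y1) + x3(y1-y2)| / 2
= |-7*(4-4) + -14*(4--17) + -6*(-17-4)| / 2
= 84

84


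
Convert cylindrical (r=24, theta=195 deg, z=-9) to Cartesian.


x = 24 * cos(195) = -23.1822
y = 24 * sin(195) = -6.2117
z = -9

(-23.1822, -6.2117, -9)


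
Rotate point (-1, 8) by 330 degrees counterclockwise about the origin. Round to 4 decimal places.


x' = -1*cos(330) - 8*sin(330) = 3.134
y' = -1*sin(330) + 8*cos(330) = 7.4282

(3.134, 7.4282)


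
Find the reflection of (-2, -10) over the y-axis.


Reflection across y-axis: (x, y) -> (-x, y)
(-2, -10) -> (2, -10)

(2, -10)


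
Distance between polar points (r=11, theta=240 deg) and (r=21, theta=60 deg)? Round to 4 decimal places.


d = sqrt(r1^2 + r2^2 - 2*r1*r2*cos(t2-t1))
d = sqrt(11^2 + 21^2 - 2*11*21*cos(60-240)) = 32

32


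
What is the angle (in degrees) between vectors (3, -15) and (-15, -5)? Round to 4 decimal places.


dot = 3*-15 + -15*-5 = 30
|u| = 15.2971, |v| = 15.8114
cos(angle) = 0.124
angle = 82.875 degrees

82.875 degrees


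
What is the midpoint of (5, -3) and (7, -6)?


Midpoint = ((5+7)/2, (-3+-6)/2) = (6, -4.5)

(6, -4.5)


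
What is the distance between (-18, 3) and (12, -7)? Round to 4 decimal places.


d = sqrt((12--18)^2 + (-7-3)^2) = 31.6228

31.6228


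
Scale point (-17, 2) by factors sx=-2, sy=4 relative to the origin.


Scaling: (x*sx, y*sy) = (-17*-2, 2*4) = (34, 8)

(34, 8)


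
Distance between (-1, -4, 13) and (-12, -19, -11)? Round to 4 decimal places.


d = sqrt((-12--1)^2 + (-19--4)^2 + (-11-13)^2) = 30.3645

30.3645


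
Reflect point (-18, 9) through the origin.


Reflection through origin: (x, y) -> (-x, -y)
(-18, 9) -> (18, -9)

(18, -9)


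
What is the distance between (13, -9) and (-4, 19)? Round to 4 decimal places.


d = sqrt((-4-13)^2 + (19--9)^2) = 32.7567

32.7567


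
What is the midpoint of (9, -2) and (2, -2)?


Midpoint = ((9+2)/2, (-2+-2)/2) = (5.5, -2)

(5.5, -2)


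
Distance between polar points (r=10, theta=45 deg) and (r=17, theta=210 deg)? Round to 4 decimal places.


d = sqrt(r1^2 + r2^2 - 2*r1*r2*cos(t2-t1))
d = sqrt(10^2 + 17^2 - 2*10*17*cos(210-45)) = 26.7846

26.7846


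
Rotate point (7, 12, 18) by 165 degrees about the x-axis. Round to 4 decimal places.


x' = 7
y' = 12*cos(165) - 18*sin(165) = -16.2499
z' = 12*sin(165) + 18*cos(165) = -14.2808

(7, -16.2499, -14.2808)


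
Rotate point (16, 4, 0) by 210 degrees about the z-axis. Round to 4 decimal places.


x' = 16*cos(210) - 4*sin(210) = -11.8564
y' = 16*sin(210) + 4*cos(210) = -11.4641
z' = 0

(-11.8564, -11.4641, 0)


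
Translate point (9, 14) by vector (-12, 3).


Translation: (x+dx, y+dy) = (9+-12, 14+3) = (-3, 17)

(-3, 17)


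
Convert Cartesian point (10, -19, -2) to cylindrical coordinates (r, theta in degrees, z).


r = sqrt(10^2 + (-19)^2) = 21.4709
theta = atan2(-19, 10) = 297.7585 deg
z = -2

r = 21.4709, theta = 297.7585 deg, z = -2


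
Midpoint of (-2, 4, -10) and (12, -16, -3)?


Midpoint = ((-2+12)/2, (4+-16)/2, (-10+-3)/2) = (5, -6, -6.5)

(5, -6, -6.5)


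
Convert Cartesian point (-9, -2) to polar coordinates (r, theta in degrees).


r = sqrt((-9)^2 + (-2)^2) = 9.2195
theta = atan2(-2, -9) = 192.5288 degrees

r = 9.2195, theta = 192.5288 degrees


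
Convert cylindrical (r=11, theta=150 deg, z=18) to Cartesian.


x = 11 * cos(150) = -9.5263
y = 11 * sin(150) = 5.5
z = 18

(-9.5263, 5.5, 18)


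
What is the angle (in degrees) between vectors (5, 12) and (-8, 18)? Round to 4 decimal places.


dot = 5*-8 + 12*18 = 176
|u| = 13, |v| = 19.6977
cos(angle) = 0.6873
angle = 46.5824 degrees

46.5824 degrees


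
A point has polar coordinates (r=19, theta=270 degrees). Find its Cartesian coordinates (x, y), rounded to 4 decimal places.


x = 19 * cos(270) = 0
y = 19 * sin(270) = -19

(0, -19)


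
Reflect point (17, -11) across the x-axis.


Reflection across x-axis: (x, y) -> (x, -y)
(17, -11) -> (17, 11)

(17, 11)


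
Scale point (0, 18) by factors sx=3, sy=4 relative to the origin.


Scaling: (x*sx, y*sy) = (0*3, 18*4) = (0, 72)

(0, 72)


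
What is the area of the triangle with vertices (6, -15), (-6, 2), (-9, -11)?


Area = |x1(y2-y3) + x2(y3-y1) + x3(y1-y2)| / 2
= |6*(2--11) + -6*(-11--15) + -9*(-15-2)| / 2
= 103.5

103.5


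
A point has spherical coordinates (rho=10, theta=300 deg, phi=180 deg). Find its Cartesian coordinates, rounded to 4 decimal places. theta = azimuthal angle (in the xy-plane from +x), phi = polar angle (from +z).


x = 10 * sin(180) * cos(300) = 0
y = 10 * sin(180) * sin(300) = 0
z = 10 * cos(180) = -10

(0, 0, -10)


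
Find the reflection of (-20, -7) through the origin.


Reflection through origin: (x, y) -> (-x, -y)
(-20, -7) -> (20, 7)

(20, 7)


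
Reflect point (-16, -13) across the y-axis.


Reflection across y-axis: (x, y) -> (-x, y)
(-16, -13) -> (16, -13)

(16, -13)


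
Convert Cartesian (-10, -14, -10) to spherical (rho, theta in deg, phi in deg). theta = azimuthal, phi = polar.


rho = sqrt((-10)^2 + (-14)^2 + (-10)^2) = 19.8997
theta = atan2(-14, -10) = 234.4623 deg
phi = acos(-10/19.8997) = 120.1668 deg

rho = 19.8997, theta = 234.4623 deg, phi = 120.1668 deg


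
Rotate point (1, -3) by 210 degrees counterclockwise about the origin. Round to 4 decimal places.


x' = 1*cos(210) - -3*sin(210) = -2.366
y' = 1*sin(210) + -3*cos(210) = 2.0981

(-2.366, 2.0981)


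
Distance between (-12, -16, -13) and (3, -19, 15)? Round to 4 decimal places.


d = sqrt((3--12)^2 + (-19--16)^2 + (15--13)^2) = 31.9061

31.9061


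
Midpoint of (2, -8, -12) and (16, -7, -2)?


Midpoint = ((2+16)/2, (-8+-7)/2, (-12+-2)/2) = (9, -7.5, -7)

(9, -7.5, -7)


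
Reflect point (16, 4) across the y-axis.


Reflection across y-axis: (x, y) -> (-x, y)
(16, 4) -> (-16, 4)

(-16, 4)


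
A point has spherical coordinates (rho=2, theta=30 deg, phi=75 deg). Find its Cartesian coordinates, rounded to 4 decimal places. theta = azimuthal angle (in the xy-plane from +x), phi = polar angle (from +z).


x = 2 * sin(75) * cos(30) = 1.673
y = 2 * sin(75) * sin(30) = 0.9659
z = 2 * cos(75) = 0.5176

(1.673, 0.9659, 0.5176)


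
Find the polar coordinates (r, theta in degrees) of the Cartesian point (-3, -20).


r = sqrt((-3)^2 + (-20)^2) = 20.2237
theta = atan2(-20, -3) = 261.4692 degrees

r = 20.2237, theta = 261.4692 degrees


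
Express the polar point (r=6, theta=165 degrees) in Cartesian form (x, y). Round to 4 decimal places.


x = 6 * cos(165) = -5.7956
y = 6 * sin(165) = 1.5529

(-5.7956, 1.5529)


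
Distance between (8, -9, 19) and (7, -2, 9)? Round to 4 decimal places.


d = sqrt((7-8)^2 + (-2--9)^2 + (9-19)^2) = 12.2474

12.2474


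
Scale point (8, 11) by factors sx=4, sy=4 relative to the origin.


Scaling: (x*sx, y*sy) = (8*4, 11*4) = (32, 44)

(32, 44)


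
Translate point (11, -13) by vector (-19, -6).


Translation: (x+dx, y+dy) = (11+-19, -13+-6) = (-8, -19)

(-8, -19)


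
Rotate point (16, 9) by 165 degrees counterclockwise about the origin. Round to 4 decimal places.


x' = 16*cos(165) - 9*sin(165) = -17.7842
y' = 16*sin(165) + 9*cos(165) = -4.5522

(-17.7842, -4.5522)


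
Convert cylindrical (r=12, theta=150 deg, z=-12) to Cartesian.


x = 12 * cos(150) = -10.3923
y = 12 * sin(150) = 6
z = -12

(-10.3923, 6, -12)


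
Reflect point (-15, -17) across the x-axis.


Reflection across x-axis: (x, y) -> (x, -y)
(-15, -17) -> (-15, 17)

(-15, 17)


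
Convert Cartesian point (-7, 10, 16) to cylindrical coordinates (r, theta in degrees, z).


r = sqrt((-7)^2 + 10^2) = 12.2066
theta = atan2(10, -7) = 124.992 deg
z = 16

r = 12.2066, theta = 124.992 deg, z = 16


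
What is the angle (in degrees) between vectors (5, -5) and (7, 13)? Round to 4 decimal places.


dot = 5*7 + -5*13 = -30
|u| = 7.0711, |v| = 14.7648
cos(angle) = -0.2873
angle = 106.6992 degrees

106.6992 degrees


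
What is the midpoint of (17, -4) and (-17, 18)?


Midpoint = ((17+-17)/2, (-4+18)/2) = (0, 7)

(0, 7)


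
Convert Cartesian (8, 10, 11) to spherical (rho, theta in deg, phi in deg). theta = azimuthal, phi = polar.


rho = sqrt(8^2 + 10^2 + 11^2) = 16.8819
theta = atan2(10, 8) = 51.3402 deg
phi = acos(11/16.8819) = 49.3389 deg

rho = 16.8819, theta = 51.3402 deg, phi = 49.3389 deg


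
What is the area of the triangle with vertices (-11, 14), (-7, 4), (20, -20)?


Area = |x1(y2-y3) + x2(y3-y1) + x3(y1-y2)| / 2
= |-11*(4--20) + -7*(-20-14) + 20*(14-4)| / 2
= 87

87


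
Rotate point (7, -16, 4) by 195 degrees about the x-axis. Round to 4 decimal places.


x' = 7
y' = -16*cos(195) - 4*sin(195) = 16.4901
z' = -16*sin(195) + 4*cos(195) = 0.2774

(7, 16.4901, 0.2774)


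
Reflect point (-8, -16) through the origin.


Reflection through origin: (x, y) -> (-x, -y)
(-8, -16) -> (8, 16)

(8, 16)


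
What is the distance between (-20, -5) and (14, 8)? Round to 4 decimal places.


d = sqrt((14--20)^2 + (8--5)^2) = 36.4005

36.4005


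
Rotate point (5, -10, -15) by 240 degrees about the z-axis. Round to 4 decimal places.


x' = 5*cos(240) - -10*sin(240) = -11.1603
y' = 5*sin(240) + -10*cos(240) = 0.6699
z' = -15

(-11.1603, 0.6699, -15)


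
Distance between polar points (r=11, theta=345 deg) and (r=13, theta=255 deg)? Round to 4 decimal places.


d = sqrt(r1^2 + r2^2 - 2*r1*r2*cos(t2-t1))
d = sqrt(11^2 + 13^2 - 2*11*13*cos(255-345)) = 17.0294

17.0294


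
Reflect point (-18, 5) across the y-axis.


Reflection across y-axis: (x, y) -> (-x, y)
(-18, 5) -> (18, 5)

(18, 5)


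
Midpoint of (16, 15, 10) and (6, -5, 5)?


Midpoint = ((16+6)/2, (15+-5)/2, (10+5)/2) = (11, 5, 7.5)

(11, 5, 7.5)


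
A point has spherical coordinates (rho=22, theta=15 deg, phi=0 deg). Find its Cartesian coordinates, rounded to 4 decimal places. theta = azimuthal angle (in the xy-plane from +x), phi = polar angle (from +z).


x = 22 * sin(0) * cos(15) = 0
y = 22 * sin(0) * sin(15) = 0
z = 22 * cos(0) = 22

(0, 0, 22)


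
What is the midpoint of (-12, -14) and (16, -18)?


Midpoint = ((-12+16)/2, (-14+-18)/2) = (2, -16)

(2, -16)


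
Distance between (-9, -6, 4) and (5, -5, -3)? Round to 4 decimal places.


d = sqrt((5--9)^2 + (-5--6)^2 + (-3-4)^2) = 15.6844

15.6844


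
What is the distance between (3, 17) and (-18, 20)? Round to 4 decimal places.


d = sqrt((-18-3)^2 + (20-17)^2) = 21.2132

21.2132


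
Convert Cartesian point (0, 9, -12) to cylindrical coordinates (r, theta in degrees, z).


r = sqrt(0^2 + 9^2) = 9
theta = atan2(9, 0) = 90 deg
z = -12

r = 9, theta = 90 deg, z = -12


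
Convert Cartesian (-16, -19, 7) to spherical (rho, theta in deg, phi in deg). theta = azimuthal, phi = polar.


rho = sqrt((-16)^2 + (-19)^2 + 7^2) = 25.807
theta = atan2(-19, -16) = 229.8991 deg
phi = acos(7/25.807) = 74.2617 deg

rho = 25.807, theta = 229.8991 deg, phi = 74.2617 deg


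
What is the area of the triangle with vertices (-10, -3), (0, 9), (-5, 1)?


Area = |x1(y2-y3) + x2(y3-y1) + x3(y1-y2)| / 2
= |-10*(9-1) + 0*(1--3) + -5*(-3-9)| / 2
= 10

10


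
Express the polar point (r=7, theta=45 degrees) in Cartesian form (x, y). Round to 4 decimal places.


x = 7 * cos(45) = 4.9497
y = 7 * sin(45) = 4.9497

(4.9497, 4.9497)


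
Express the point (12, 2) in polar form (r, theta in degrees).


r = sqrt(12^2 + 2^2) = 12.1655
theta = atan2(2, 12) = 9.4623 degrees

r = 12.1655, theta = 9.4623 degrees


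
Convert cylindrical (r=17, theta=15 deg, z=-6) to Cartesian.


x = 17 * cos(15) = 16.4207
y = 17 * sin(15) = 4.3999
z = -6

(16.4207, 4.3999, -6)


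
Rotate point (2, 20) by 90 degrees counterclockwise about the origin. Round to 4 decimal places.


x' = 2*cos(90) - 20*sin(90) = -20
y' = 2*sin(90) + 20*cos(90) = 2

(-20, 2)


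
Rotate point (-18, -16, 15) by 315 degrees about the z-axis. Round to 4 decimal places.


x' = -18*cos(315) - -16*sin(315) = -24.0416
y' = -18*sin(315) + -16*cos(315) = 1.4142
z' = 15

(-24.0416, 1.4142, 15)


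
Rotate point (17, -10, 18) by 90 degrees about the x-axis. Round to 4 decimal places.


x' = 17
y' = -10*cos(90) - 18*sin(90) = -18
z' = -10*sin(90) + 18*cos(90) = -10

(17, -18, -10)


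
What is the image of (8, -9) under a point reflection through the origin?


Reflection through origin: (x, y) -> (-x, -y)
(8, -9) -> (-8, 9)

(-8, 9)


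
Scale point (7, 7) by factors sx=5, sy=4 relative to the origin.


Scaling: (x*sx, y*sy) = (7*5, 7*4) = (35, 28)

(35, 28)


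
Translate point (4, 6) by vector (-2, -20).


Translation: (x+dx, y+dy) = (4+-2, 6+-20) = (2, -14)

(2, -14)


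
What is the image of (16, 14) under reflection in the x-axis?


Reflection across x-axis: (x, y) -> (x, -y)
(16, 14) -> (16, -14)

(16, -14)


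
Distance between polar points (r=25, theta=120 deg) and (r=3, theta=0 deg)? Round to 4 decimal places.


d = sqrt(r1^2 + r2^2 - 2*r1*r2*cos(t2-t1))
d = sqrt(25^2 + 3^2 - 2*25*3*cos(0-120)) = 26.6271

26.6271


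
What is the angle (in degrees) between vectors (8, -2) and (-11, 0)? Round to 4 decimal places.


dot = 8*-11 + -2*0 = -88
|u| = 8.2462, |v| = 11
cos(angle) = -0.9701
angle = 165.9638 degrees

165.9638 degrees


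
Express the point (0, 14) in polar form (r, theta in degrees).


r = sqrt(0^2 + 14^2) = 14
theta = atan2(14, 0) = 90 degrees

r = 14, theta = 90 degrees


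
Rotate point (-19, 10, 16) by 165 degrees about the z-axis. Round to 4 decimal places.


x' = -19*cos(165) - 10*sin(165) = 15.7644
y' = -19*sin(165) + 10*cos(165) = -14.5768
z' = 16

(15.7644, -14.5768, 16)


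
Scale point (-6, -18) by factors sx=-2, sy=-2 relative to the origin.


Scaling: (x*sx, y*sy) = (-6*-2, -18*-2) = (12, 36)

(12, 36)


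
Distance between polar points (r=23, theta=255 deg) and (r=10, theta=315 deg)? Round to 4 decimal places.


d = sqrt(r1^2 + r2^2 - 2*r1*r2*cos(t2-t1))
d = sqrt(23^2 + 10^2 - 2*23*10*cos(315-255)) = 19.975

19.975


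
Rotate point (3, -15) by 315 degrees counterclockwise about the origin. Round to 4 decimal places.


x' = 3*cos(315) - -15*sin(315) = -8.4853
y' = 3*sin(315) + -15*cos(315) = -12.7279

(-8.4853, -12.7279)


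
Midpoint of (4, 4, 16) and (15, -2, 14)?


Midpoint = ((4+15)/2, (4+-2)/2, (16+14)/2) = (9.5, 1, 15)

(9.5, 1, 15)


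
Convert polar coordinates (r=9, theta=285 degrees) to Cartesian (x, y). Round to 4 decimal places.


x = 9 * cos(285) = 2.3294
y = 9 * sin(285) = -8.6933

(2.3294, -8.6933)


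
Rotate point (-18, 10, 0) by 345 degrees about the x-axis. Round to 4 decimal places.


x' = -18
y' = 10*cos(345) - 0*sin(345) = 9.6593
z' = 10*sin(345) + 0*cos(345) = -2.5882

(-18, 9.6593, -2.5882)


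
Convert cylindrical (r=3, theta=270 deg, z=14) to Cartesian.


x = 3 * cos(270) = 0
y = 3 * sin(270) = -3
z = 14

(0, -3, 14)


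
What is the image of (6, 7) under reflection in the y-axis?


Reflection across y-axis: (x, y) -> (-x, y)
(6, 7) -> (-6, 7)

(-6, 7)


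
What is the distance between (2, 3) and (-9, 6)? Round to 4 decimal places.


d = sqrt((-9-2)^2 + (6-3)^2) = 11.4018

11.4018


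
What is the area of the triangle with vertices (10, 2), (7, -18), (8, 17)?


Area = |x1(y2-y3) + x2(y3-y1) + x3(y1-y2)| / 2
= |10*(-18-17) + 7*(17-2) + 8*(2--18)| / 2
= 42.5

42.5


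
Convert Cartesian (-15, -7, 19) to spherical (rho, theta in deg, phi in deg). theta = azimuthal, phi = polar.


rho = sqrt((-15)^2 + (-7)^2 + 19^2) = 25.1992
theta = atan2(-7, -15) = 205.0169 deg
phi = acos(19/25.1992) = 41.0626 deg

rho = 25.1992, theta = 205.0169 deg, phi = 41.0626 deg


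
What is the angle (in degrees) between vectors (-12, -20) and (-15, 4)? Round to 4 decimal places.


dot = -12*-15 + -20*4 = 100
|u| = 23.3238, |v| = 15.5242
cos(angle) = 0.2762
angle = 73.9677 degrees

73.9677 degrees


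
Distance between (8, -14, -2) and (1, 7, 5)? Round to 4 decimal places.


d = sqrt((1-8)^2 + (7--14)^2 + (5--2)^2) = 23.2164

23.2164


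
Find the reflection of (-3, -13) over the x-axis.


Reflection across x-axis: (x, y) -> (x, -y)
(-3, -13) -> (-3, 13)

(-3, 13)


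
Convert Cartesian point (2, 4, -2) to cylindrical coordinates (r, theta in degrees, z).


r = sqrt(2^2 + 4^2) = 4.4721
theta = atan2(4, 2) = 63.4349 deg
z = -2

r = 4.4721, theta = 63.4349 deg, z = -2


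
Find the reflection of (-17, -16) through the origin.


Reflection through origin: (x, y) -> (-x, -y)
(-17, -16) -> (17, 16)

(17, 16)


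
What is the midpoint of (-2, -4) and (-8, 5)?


Midpoint = ((-2+-8)/2, (-4+5)/2) = (-5, 0.5)

(-5, 0.5)


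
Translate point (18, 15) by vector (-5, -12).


Translation: (x+dx, y+dy) = (18+-5, 15+-12) = (13, 3)

(13, 3)


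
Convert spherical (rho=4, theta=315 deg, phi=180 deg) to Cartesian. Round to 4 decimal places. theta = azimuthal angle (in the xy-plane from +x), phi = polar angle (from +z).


x = 4 * sin(180) * cos(315) = 0
y = 4 * sin(180) * sin(315) = 0
z = 4 * cos(180) = -4

(0, 0, -4)


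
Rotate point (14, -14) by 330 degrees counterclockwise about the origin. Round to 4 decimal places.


x' = 14*cos(330) - -14*sin(330) = 5.1244
y' = 14*sin(330) + -14*cos(330) = -19.1244

(5.1244, -19.1244)


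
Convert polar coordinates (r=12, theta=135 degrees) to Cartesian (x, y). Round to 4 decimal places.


x = 12 * cos(135) = -8.4853
y = 12 * sin(135) = 8.4853

(-8.4853, 8.4853)


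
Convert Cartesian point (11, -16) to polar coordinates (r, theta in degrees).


r = sqrt(11^2 + (-16)^2) = 19.4165
theta = atan2(-16, 11) = 304.5085 degrees

r = 19.4165, theta = 304.5085 degrees


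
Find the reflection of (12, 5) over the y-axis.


Reflection across y-axis: (x, y) -> (-x, y)
(12, 5) -> (-12, 5)

(-12, 5)


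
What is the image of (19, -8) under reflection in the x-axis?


Reflection across x-axis: (x, y) -> (x, -y)
(19, -8) -> (19, 8)

(19, 8)


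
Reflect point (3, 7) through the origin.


Reflection through origin: (x, y) -> (-x, -y)
(3, 7) -> (-3, -7)

(-3, -7)


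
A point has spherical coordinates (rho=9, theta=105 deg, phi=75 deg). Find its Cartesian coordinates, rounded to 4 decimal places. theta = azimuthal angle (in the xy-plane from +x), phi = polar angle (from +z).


x = 9 * sin(75) * cos(105) = -2.25
y = 9 * sin(75) * sin(105) = 8.3971
z = 9 * cos(75) = 2.3294

(-2.25, 8.3971, 2.3294)


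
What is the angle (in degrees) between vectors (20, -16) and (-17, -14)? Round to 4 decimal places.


dot = 20*-17 + -16*-14 = -116
|u| = 25.6125, |v| = 22.0227
cos(angle) = -0.2057
angle = 101.8677 degrees

101.8677 degrees


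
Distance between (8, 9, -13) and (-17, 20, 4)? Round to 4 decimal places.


d = sqrt((-17-8)^2 + (20-9)^2 + (4--13)^2) = 32.1714

32.1714


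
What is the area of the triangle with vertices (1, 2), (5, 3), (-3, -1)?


Area = |x1(y2-y3) + x2(y3-y1) + x3(y1-y2)| / 2
= |1*(3--1) + 5*(-1-2) + -3*(2-3)| / 2
= 4

4


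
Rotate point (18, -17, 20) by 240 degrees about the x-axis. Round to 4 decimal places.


x' = 18
y' = -17*cos(240) - 20*sin(240) = 25.8205
z' = -17*sin(240) + 20*cos(240) = 4.7224

(18, 25.8205, 4.7224)


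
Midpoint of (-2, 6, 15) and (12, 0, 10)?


Midpoint = ((-2+12)/2, (6+0)/2, (15+10)/2) = (5, 3, 12.5)

(5, 3, 12.5)


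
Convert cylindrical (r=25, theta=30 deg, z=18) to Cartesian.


x = 25 * cos(30) = 21.6506
y = 25 * sin(30) = 12.5
z = 18

(21.6506, 12.5, 18)


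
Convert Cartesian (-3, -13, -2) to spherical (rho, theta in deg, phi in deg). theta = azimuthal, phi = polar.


rho = sqrt((-3)^2 + (-13)^2 + (-2)^2) = 13.4907
theta = atan2(-13, -3) = 257.0054 deg
phi = acos(-2/13.4907) = 98.5255 deg

rho = 13.4907, theta = 257.0054 deg, phi = 98.5255 deg


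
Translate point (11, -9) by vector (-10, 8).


Translation: (x+dx, y+dy) = (11+-10, -9+8) = (1, -1)

(1, -1)


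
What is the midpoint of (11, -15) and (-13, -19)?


Midpoint = ((11+-13)/2, (-15+-19)/2) = (-1, -17)

(-1, -17)


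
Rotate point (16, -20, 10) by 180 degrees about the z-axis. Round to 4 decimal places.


x' = 16*cos(180) - -20*sin(180) = -16
y' = 16*sin(180) + -20*cos(180) = 20
z' = 10

(-16, 20, 10)


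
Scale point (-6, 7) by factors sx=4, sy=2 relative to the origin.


Scaling: (x*sx, y*sy) = (-6*4, 7*2) = (-24, 14)

(-24, 14)


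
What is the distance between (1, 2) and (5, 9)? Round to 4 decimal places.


d = sqrt((5-1)^2 + (9-2)^2) = 8.0623

8.0623


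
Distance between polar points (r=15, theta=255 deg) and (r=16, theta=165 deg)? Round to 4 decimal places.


d = sqrt(r1^2 + r2^2 - 2*r1*r2*cos(t2-t1))
d = sqrt(15^2 + 16^2 - 2*15*16*cos(165-255)) = 21.9317

21.9317


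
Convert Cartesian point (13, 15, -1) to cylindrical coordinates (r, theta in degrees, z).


r = sqrt(13^2 + 15^2) = 19.8494
theta = atan2(15, 13) = 49.0856 deg
z = -1

r = 19.8494, theta = 49.0856 deg, z = -1


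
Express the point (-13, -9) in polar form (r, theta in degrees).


r = sqrt((-13)^2 + (-9)^2) = 15.8114
theta = atan2(-9, -13) = 214.6952 degrees

r = 15.8114, theta = 214.6952 degrees


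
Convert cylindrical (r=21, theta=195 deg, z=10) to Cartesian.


x = 21 * cos(195) = -20.2844
y = 21 * sin(195) = -5.4352
z = 10

(-20.2844, -5.4352, 10)


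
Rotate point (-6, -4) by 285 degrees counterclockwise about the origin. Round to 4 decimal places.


x' = -6*cos(285) - -4*sin(285) = -5.4166
y' = -6*sin(285) + -4*cos(285) = 4.7603

(-5.4166, 4.7603)


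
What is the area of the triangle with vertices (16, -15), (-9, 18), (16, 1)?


Area = |x1(y2-y3) + x2(y3-y1) + x3(y1-y2)| / 2
= |16*(18-1) + -9*(1--15) + 16*(-15-18)| / 2
= 200

200


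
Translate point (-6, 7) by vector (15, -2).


Translation: (x+dx, y+dy) = (-6+15, 7+-2) = (9, 5)

(9, 5)


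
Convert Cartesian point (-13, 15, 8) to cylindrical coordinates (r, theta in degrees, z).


r = sqrt((-13)^2 + 15^2) = 19.8494
theta = atan2(15, -13) = 130.9144 deg
z = 8

r = 19.8494, theta = 130.9144 deg, z = 8


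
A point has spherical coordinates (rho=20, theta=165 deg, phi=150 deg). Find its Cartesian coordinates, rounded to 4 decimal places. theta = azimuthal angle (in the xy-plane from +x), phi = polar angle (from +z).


x = 20 * sin(150) * cos(165) = -9.6593
y = 20 * sin(150) * sin(165) = 2.5882
z = 20 * cos(150) = -17.3205

(-9.6593, 2.5882, -17.3205)


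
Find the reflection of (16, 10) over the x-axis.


Reflection across x-axis: (x, y) -> (x, -y)
(16, 10) -> (16, -10)

(16, -10)


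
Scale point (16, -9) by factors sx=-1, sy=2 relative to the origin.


Scaling: (x*sx, y*sy) = (16*-1, -9*2) = (-16, -18)

(-16, -18)


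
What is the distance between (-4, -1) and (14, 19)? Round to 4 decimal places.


d = sqrt((14--4)^2 + (19--1)^2) = 26.9072

26.9072


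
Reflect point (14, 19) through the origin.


Reflection through origin: (x, y) -> (-x, -y)
(14, 19) -> (-14, -19)

(-14, -19)


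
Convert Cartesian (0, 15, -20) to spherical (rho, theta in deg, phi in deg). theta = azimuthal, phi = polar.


rho = sqrt(0^2 + 15^2 + (-20)^2) = 25
theta = atan2(15, 0) = 90 deg
phi = acos(-20/25) = 143.1301 deg

rho = 25, theta = 90 deg, phi = 143.1301 deg


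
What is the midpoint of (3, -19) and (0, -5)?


Midpoint = ((3+0)/2, (-19+-5)/2) = (1.5, -12)

(1.5, -12)


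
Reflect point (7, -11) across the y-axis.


Reflection across y-axis: (x, y) -> (-x, y)
(7, -11) -> (-7, -11)

(-7, -11)


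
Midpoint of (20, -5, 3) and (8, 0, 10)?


Midpoint = ((20+8)/2, (-5+0)/2, (3+10)/2) = (14, -2.5, 6.5)

(14, -2.5, 6.5)


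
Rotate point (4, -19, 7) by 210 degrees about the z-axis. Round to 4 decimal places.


x' = 4*cos(210) - -19*sin(210) = -12.9641
y' = 4*sin(210) + -19*cos(210) = 14.4545
z' = 7

(-12.9641, 14.4545, 7)


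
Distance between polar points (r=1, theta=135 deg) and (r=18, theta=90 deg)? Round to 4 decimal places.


d = sqrt(r1^2 + r2^2 - 2*r1*r2*cos(t2-t1))
d = sqrt(1^2 + 18^2 - 2*1*18*cos(90-135)) = 17.3073

17.3073


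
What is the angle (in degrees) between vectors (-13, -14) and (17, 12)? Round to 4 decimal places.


dot = -13*17 + -14*12 = -389
|u| = 19.105, |v| = 20.8087
cos(angle) = -0.9785
angle = 168.0965 degrees

168.0965 degrees


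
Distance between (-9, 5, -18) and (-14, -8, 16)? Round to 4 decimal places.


d = sqrt((-14--9)^2 + (-8-5)^2 + (16--18)^2) = 36.7423

36.7423


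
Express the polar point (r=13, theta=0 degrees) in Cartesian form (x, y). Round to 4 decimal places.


x = 13 * cos(0) = 13
y = 13 * sin(0) = 0

(13, 0)


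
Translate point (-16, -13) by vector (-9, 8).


Translation: (x+dx, y+dy) = (-16+-9, -13+8) = (-25, -5)

(-25, -5)


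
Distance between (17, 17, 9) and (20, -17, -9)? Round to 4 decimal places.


d = sqrt((20-17)^2 + (-17-17)^2 + (-9-9)^2) = 38.5876

38.5876


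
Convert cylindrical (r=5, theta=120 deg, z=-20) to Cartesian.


x = 5 * cos(120) = -2.5
y = 5 * sin(120) = 4.3301
z = -20

(-2.5, 4.3301, -20)


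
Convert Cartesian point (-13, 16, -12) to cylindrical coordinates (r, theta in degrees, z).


r = sqrt((-13)^2 + 16^2) = 20.6155
theta = atan2(16, -13) = 129.0939 deg
z = -12

r = 20.6155, theta = 129.0939 deg, z = -12


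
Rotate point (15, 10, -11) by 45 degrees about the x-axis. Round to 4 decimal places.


x' = 15
y' = 10*cos(45) - -11*sin(45) = 14.8492
z' = 10*sin(45) + -11*cos(45) = -0.7071

(15, 14.8492, -0.7071)


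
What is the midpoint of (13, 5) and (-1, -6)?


Midpoint = ((13+-1)/2, (5+-6)/2) = (6, -0.5)

(6, -0.5)


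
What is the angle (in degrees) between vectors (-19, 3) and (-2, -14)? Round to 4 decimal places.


dot = -19*-2 + 3*-14 = -4
|u| = 19.2354, |v| = 14.1421
cos(angle) = -0.0147
angle = 90.8425 degrees

90.8425 degrees


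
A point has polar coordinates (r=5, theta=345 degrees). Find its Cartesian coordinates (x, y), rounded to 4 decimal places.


x = 5 * cos(345) = 4.8296
y = 5 * sin(345) = -1.2941

(4.8296, -1.2941)


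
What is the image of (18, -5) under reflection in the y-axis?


Reflection across y-axis: (x, y) -> (-x, y)
(18, -5) -> (-18, -5)

(-18, -5)


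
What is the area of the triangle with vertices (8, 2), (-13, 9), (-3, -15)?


Area = |x1(y2-y3) + x2(y3-y1) + x3(y1-y2)| / 2
= |8*(9--15) + -13*(-15-2) + -3*(2-9)| / 2
= 217

217


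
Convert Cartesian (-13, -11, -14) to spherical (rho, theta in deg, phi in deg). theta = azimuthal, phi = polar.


rho = sqrt((-13)^2 + (-11)^2 + (-14)^2) = 22.0454
theta = atan2(-11, -13) = 220.2364 deg
phi = acos(-14/22.0454) = 129.4239 deg

rho = 22.0454, theta = 220.2364 deg, phi = 129.4239 deg


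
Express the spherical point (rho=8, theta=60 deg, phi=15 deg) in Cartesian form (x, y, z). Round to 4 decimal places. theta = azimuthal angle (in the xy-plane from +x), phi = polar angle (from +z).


x = 8 * sin(15) * cos(60) = 1.0353
y = 8 * sin(15) * sin(60) = 1.7932
z = 8 * cos(15) = 7.7274

(1.0353, 1.7932, 7.7274)


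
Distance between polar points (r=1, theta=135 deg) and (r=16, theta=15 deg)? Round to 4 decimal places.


d = sqrt(r1^2 + r2^2 - 2*r1*r2*cos(t2-t1))
d = sqrt(1^2 + 16^2 - 2*1*16*cos(15-135)) = 16.5227

16.5227


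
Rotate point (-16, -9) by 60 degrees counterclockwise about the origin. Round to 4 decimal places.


x' = -16*cos(60) - -9*sin(60) = -0.2058
y' = -16*sin(60) + -9*cos(60) = -18.3564

(-0.2058, -18.3564)


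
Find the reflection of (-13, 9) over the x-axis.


Reflection across x-axis: (x, y) -> (x, -y)
(-13, 9) -> (-13, -9)

(-13, -9)


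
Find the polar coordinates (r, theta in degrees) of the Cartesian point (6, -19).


r = sqrt(6^2 + (-19)^2) = 19.9249
theta = atan2(-19, 6) = 287.5256 degrees

r = 19.9249, theta = 287.5256 degrees


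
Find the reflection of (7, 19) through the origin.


Reflection through origin: (x, y) -> (-x, -y)
(7, 19) -> (-7, -19)

(-7, -19)


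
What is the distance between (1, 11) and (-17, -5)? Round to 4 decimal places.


d = sqrt((-17-1)^2 + (-5-11)^2) = 24.0832

24.0832


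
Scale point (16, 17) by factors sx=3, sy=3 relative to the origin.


Scaling: (x*sx, y*sy) = (16*3, 17*3) = (48, 51)

(48, 51)


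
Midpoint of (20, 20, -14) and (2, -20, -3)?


Midpoint = ((20+2)/2, (20+-20)/2, (-14+-3)/2) = (11, 0, -8.5)

(11, 0, -8.5)


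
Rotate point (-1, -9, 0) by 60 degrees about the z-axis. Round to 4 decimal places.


x' = -1*cos(60) - -9*sin(60) = 7.2942
y' = -1*sin(60) + -9*cos(60) = -5.366
z' = 0

(7.2942, -5.366, 0)


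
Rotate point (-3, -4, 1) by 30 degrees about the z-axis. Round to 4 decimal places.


x' = -3*cos(30) - -4*sin(30) = -0.5981
y' = -3*sin(30) + -4*cos(30) = -4.9641
z' = 1

(-0.5981, -4.9641, 1)


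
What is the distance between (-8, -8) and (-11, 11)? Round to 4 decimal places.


d = sqrt((-11--8)^2 + (11--8)^2) = 19.2354

19.2354


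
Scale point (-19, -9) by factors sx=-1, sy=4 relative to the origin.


Scaling: (x*sx, y*sy) = (-19*-1, -9*4) = (19, -36)

(19, -36)


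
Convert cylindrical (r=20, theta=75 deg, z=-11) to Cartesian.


x = 20 * cos(75) = 5.1764
y = 20 * sin(75) = 19.3185
z = -11

(5.1764, 19.3185, -11)


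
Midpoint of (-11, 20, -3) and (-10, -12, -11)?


Midpoint = ((-11+-10)/2, (20+-12)/2, (-3+-11)/2) = (-10.5, 4, -7)

(-10.5, 4, -7)


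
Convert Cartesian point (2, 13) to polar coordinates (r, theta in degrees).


r = sqrt(2^2 + 13^2) = 13.1529
theta = atan2(13, 2) = 81.2538 degrees

r = 13.1529, theta = 81.2538 degrees


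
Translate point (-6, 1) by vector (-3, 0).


Translation: (x+dx, y+dy) = (-6+-3, 1+0) = (-9, 1)

(-9, 1)


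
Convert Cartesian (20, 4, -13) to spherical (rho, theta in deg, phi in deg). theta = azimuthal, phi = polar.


rho = sqrt(20^2 + 4^2 + (-13)^2) = 24.1868
theta = atan2(4, 20) = 11.3099 deg
phi = acos(-13/24.1868) = 122.5125 deg

rho = 24.1868, theta = 11.3099 deg, phi = 122.5125 deg


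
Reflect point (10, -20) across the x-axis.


Reflection across x-axis: (x, y) -> (x, -y)
(10, -20) -> (10, 20)

(10, 20)


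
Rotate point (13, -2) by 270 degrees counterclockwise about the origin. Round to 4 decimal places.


x' = 13*cos(270) - -2*sin(270) = -2
y' = 13*sin(270) + -2*cos(270) = -13

(-2, -13)


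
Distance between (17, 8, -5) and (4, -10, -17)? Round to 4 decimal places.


d = sqrt((4-17)^2 + (-10-8)^2 + (-17--5)^2) = 25.2389

25.2389


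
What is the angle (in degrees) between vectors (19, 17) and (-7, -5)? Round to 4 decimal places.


dot = 19*-7 + 17*-5 = -218
|u| = 25.4951, |v| = 8.6023
cos(angle) = -0.994
angle = 173.7175 degrees

173.7175 degrees


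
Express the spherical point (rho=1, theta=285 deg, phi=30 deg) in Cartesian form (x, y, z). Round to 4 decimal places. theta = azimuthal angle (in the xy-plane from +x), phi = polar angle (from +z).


x = 1 * sin(30) * cos(285) = 0.1294
y = 1 * sin(30) * sin(285) = -0.483
z = 1 * cos(30) = 0.866

(0.1294, -0.483, 0.866)


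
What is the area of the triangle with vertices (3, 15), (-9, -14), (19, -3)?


Area = |x1(y2-y3) + x2(y3-y1) + x3(y1-y2)| / 2
= |3*(-14--3) + -9*(-3-15) + 19*(15--14)| / 2
= 340

340


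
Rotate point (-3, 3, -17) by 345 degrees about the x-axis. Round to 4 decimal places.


x' = -3
y' = 3*cos(345) - -17*sin(345) = -1.5021
z' = 3*sin(345) + -17*cos(345) = -17.1972

(-3, -1.5021, -17.1972)


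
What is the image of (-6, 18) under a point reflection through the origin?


Reflection through origin: (x, y) -> (-x, -y)
(-6, 18) -> (6, -18)

(6, -18)


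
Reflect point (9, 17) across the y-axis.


Reflection across y-axis: (x, y) -> (-x, y)
(9, 17) -> (-9, 17)

(-9, 17)


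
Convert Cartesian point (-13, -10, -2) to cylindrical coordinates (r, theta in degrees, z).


r = sqrt((-13)^2 + (-10)^2) = 16.4012
theta = atan2(-10, -13) = 217.5686 deg
z = -2

r = 16.4012, theta = 217.5686 deg, z = -2


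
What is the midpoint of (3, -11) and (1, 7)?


Midpoint = ((3+1)/2, (-11+7)/2) = (2, -2)

(2, -2)


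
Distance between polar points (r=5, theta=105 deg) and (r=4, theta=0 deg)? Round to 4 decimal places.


d = sqrt(r1^2 + r2^2 - 2*r1*r2*cos(t2-t1))
d = sqrt(5^2 + 4^2 - 2*5*4*cos(0-105)) = 7.1661

7.1661


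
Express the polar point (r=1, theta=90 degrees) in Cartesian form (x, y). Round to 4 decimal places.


x = 1 * cos(90) = 0
y = 1 * sin(90) = 1

(0, 1)


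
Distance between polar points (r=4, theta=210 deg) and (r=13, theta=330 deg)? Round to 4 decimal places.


d = sqrt(r1^2 + r2^2 - 2*r1*r2*cos(t2-t1))
d = sqrt(4^2 + 13^2 - 2*4*13*cos(330-210)) = 15.3948

15.3948


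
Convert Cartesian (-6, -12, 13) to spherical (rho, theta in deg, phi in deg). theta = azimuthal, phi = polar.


rho = sqrt((-6)^2 + (-12)^2 + 13^2) = 18.6815
theta = atan2(-12, -6) = 243.4349 deg
phi = acos(13/18.6815) = 45.9031 deg

rho = 18.6815, theta = 243.4349 deg, phi = 45.9031 deg


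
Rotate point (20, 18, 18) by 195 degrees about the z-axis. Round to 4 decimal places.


x' = 20*cos(195) - 18*sin(195) = -14.6598
y' = 20*sin(195) + 18*cos(195) = -22.563
z' = 18

(-14.6598, -22.563, 18)


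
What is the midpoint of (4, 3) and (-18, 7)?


Midpoint = ((4+-18)/2, (3+7)/2) = (-7, 5)

(-7, 5)


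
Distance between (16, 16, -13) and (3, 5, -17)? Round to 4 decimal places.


d = sqrt((3-16)^2 + (5-16)^2 + (-17--13)^2) = 17.4929

17.4929


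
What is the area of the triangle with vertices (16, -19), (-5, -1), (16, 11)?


Area = |x1(y2-y3) + x2(y3-y1) + x3(y1-y2)| / 2
= |16*(-1-11) + -5*(11--19) + 16*(-19--1)| / 2
= 315

315
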